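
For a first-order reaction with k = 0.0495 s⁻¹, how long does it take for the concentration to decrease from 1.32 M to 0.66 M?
14.00 s

From ln[A] = ln[A]₀ - k·t: t = ln([A]₀/[A])/k = ln(1.32/0.66)/0.0495 = ln(2.0000)/0.0495 = 0.6931/0.0495 = 14.00 s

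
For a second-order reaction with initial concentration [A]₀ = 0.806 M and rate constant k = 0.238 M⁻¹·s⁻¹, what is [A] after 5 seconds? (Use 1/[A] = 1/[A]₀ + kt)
0.4114 M

1/[A] = 1/[A]₀ + k·t = 1/0.806 + (0.238)·(5) = 1.2407 + 1.1900 = 2.4307
[A] = 1/2.4307 = 0.4114 M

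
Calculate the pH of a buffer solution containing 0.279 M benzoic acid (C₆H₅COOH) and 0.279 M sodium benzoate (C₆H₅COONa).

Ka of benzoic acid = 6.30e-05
pH = 4.20

pKa = -log(6.30e-05) = 4.20. pH = pKa + log([A⁻]/[HA]) = 4.20 + log(0.279/0.279)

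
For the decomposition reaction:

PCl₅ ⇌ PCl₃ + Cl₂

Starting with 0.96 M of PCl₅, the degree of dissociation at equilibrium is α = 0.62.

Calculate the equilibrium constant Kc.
K_c = 0.9711

x = α·[A]₀ = 0.62 × 0.96 = 0.5952 M dissociated.
At eq: [PCl₅] = 0.96 − 0.5952 = 0.3648 M; [PCl₃] = [Cl₂] = x = 0.5952 M.
Kc = [PCl₃][Cl₂]/[PCl₅] = (0.5952)²/0.3648 = 0.9711.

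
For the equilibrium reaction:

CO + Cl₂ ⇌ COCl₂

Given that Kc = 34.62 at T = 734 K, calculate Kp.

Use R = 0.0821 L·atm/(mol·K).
K_p = 0.5745

Δn = (moles gaseous products) − (moles gaseous reactants) = -1
T = 734 K; RT = 0.0821 × 734 = 60.2614
Kp = Kc·(RT)^Δn = 34.62 × (60.2614)^-1 = 34.62 × 0.0165944 = 0.5745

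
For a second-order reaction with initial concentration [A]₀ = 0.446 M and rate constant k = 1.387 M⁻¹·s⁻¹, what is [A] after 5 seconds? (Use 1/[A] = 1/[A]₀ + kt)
0.1090 M

1/[A] = 1/[A]₀ + k·t = 1/0.446 + (1.387)·(5) = 2.2422 + 6.9350 = 9.1772
[A] = 1/9.1772 = 0.1090 M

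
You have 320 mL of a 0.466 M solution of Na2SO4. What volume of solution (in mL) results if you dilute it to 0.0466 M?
Using M₁V₁ = M₂V₂:
0.466 × 320 = 0.0466 × V₂
V₂ = (0.466 × 320) / 0.0466 = 3200 mL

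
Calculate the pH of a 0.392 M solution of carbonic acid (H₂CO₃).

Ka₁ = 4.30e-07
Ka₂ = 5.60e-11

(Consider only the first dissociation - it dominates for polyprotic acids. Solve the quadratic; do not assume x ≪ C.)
pH = 3.39

x² + Ka₁·x − Ka₁·C = 0 with Ka₁ = 4.30e-07, C = 0.392.
x = (−Ka₁ + √(Ka₁² + 4·Ka₁·C))/2 = 4.1035e-04 M, so pH = 3.39.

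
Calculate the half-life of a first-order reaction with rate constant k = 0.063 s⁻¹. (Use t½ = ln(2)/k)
11.00 s

t½ = ln(2)/k = 0.6931/0.063 = 11.00 s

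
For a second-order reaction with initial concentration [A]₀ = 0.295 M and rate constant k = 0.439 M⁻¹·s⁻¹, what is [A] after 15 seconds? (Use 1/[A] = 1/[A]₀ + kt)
0.1003 M

1/[A] = 1/[A]₀ + k·t = 1/0.295 + (0.439)·(15) = 3.3898 + 6.5850 = 9.9748
[A] = 1/9.9748 = 0.1003 M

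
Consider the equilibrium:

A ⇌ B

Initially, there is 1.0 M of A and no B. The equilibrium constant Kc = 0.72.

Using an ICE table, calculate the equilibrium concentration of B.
[B] = 0.419 M

ICE: [A] = 1.0 − x, [B] = x.
Kc = x/(1.0 − x) = 0.72 ⇒ x = 0.72·1.0/(1 + 0.72) = 0.72/1.72 = 0.4186.
[B] = x = 0.419 M.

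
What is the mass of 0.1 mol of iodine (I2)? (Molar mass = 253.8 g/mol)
Mass = 0.1 mol × 253.8 g/mol = 25.38 g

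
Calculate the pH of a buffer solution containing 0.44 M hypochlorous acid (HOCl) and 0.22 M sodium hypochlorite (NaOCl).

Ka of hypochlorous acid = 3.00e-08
pH = 7.22

pKa = -log(3.00e-08) = 7.52. pH = pKa + log([A⁻]/[HA]) = 7.52 + log(0.22/0.44)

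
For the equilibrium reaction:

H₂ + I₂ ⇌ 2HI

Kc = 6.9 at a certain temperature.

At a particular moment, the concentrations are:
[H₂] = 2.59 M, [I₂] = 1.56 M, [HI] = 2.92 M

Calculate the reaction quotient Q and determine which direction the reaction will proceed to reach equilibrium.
Q = 2.110, Q < K, reaction proceeds forward (toward products)

Q = ([HI]^2) / ([H₂] × [I₂])
  = ((2.92)^2) / ((2.59)·(1.56)) = 8.5264/4.0404 = 2.11
Since Q = 2.11 < Kc = 6.9, the reaction proceeds forward (toward products) to reach equilibrium.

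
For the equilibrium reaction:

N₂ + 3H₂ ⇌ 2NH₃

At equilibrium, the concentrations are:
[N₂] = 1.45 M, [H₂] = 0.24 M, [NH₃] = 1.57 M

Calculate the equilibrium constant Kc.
K_c = 1.23e+02

Kc = ([NH₃]^2) / ([N₂] × [H₂]^3)
   = ((1.57)^2) / ((1.45)·(0.24)^3)
   = 2.4649 / 0.020045 = 1.23e+02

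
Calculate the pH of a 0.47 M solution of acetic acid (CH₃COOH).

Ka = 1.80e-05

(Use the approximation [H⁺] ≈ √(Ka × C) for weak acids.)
pH = 2.54

[H⁺] = √(Ka × C) = √(1.80e-05 × 0.47) = 2.9086e-03. pH = -log(2.9086e-03)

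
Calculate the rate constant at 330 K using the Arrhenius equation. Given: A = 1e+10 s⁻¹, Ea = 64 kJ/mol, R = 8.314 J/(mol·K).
7.40e-01 s⁻¹

k = A·exp(-Ea/(R·T)) = 1e+10·exp(-64000/(8.314·330)) = 1e+10·exp(-23.3268) = 1e+10·7.4008e-11 = 7.40e-01 s⁻¹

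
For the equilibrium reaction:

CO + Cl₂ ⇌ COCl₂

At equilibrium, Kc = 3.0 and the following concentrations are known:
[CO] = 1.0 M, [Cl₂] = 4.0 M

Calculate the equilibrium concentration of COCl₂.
[COCl₂] = 12.0000 M

Kc = ([COCl₂]) / ([CO] × [Cl₂]) = 3.0
[COCl₂]^1 = Kc · (reactant terms)/(other product terms) = 3.0 · 4 / 1 = 12
[COCl₂] = 12.0000 M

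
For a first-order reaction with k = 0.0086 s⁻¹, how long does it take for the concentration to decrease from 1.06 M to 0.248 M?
168.91 s

From ln[A] = ln[A]₀ - k·t: t = ln([A]₀/[A])/k = ln(1.06/0.248)/0.0086 = ln(4.2742)/0.0086 = 1.4526/0.0086 = 168.91 s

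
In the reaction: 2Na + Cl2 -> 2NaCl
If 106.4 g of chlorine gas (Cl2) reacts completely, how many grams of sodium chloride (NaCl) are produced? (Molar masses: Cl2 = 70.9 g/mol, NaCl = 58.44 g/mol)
Moles of Cl2 = 106.4 g ÷ 70.9 g/mol = 1.50071 mol
Mole ratio: 2 mol NaCl / 1 mol Cl2
Moles of NaCl = 1.50071 × (2/1) = 3.00141 mol
Mass of NaCl = 3.00141 mol × 58.44 g/mol = 175.4 g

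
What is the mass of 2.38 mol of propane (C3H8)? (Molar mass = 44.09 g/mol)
Mass = 2.38 mol × 44.09 g/mol = 104.9 g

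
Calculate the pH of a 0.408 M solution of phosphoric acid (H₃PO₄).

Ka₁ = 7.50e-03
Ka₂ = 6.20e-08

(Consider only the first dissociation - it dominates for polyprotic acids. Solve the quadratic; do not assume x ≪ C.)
pH = 1.29

x² + Ka₁·x − Ka₁·C = 0 with Ka₁ = 7.50e-03, C = 0.408.
x = (−Ka₁ + √(Ka₁² + 4·Ka₁·C))/2 = 5.1694e-02 M, so pH = 1.29.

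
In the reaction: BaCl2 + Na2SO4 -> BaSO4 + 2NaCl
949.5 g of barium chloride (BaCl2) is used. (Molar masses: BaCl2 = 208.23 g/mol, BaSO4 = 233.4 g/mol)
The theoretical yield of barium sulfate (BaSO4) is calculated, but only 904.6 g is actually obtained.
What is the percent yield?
Moles of BaCl2 = 949.5 g ÷ 208.23 g/mol = 4.55986 mol
Mole ratio: 1 mol BaSO4 / 1 mol BaCl2
Moles of BaSO4 = 4.55986 × (1/1) = 4.55986 mol
Theoretical yield = 4.55986 mol × 233.4 g/mol = 1064.3 g
Actual yield = 904.6 g
Percent yield = (904.6 / 1064.3) × 100% = 85.0%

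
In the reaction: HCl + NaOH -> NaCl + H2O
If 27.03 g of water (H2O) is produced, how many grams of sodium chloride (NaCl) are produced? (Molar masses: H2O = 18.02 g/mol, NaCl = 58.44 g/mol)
Moles of H2O = 27.03 g ÷ 18.02 g/mol = 1.5 mol
Mole ratio: 1 mol NaCl / 1 mol H2O
Moles of NaCl = 1.5 × (1/1) = 1.5 mol
Mass of NaCl = 1.5 mol × 58.44 g/mol = 87.66 g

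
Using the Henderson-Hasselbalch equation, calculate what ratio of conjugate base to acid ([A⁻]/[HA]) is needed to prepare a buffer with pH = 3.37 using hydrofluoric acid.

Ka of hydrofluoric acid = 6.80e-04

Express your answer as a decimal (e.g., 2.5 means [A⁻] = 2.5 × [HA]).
[A⁻]/[HA] = 1.594

pKa = −log(6.80e-04) = 3.1675. pH = pKa + log([A⁻]/[HA]). 3.37 = 3.1675 + log(ratio). log(ratio) = 3.37 − 3.1675 = 0.2025. ratio = 10^(0.2025) = 1.594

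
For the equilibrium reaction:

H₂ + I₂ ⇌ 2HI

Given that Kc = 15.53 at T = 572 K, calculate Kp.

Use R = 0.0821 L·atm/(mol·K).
K_p = 15.5300

Δn = (moles gaseous products) − (moles gaseous reactants) = 0
T = 572 K; RT = 0.0821 × 572 = 46.9612
Kp = Kc·(RT)^Δn = 15.53 × (46.9612)^0 = 15.53 × 1 = 15.5300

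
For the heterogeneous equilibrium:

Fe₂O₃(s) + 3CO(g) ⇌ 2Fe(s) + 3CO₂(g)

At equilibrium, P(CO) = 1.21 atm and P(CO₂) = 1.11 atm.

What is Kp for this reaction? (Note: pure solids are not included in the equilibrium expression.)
K_p = 0.772

Solids (Fe₂O₃, Fe) are excluded.
Kp = P(CO₂)³/P(CO)³ = (1.11)³/(1.21)³ = 1.368/1.772 = 0.772.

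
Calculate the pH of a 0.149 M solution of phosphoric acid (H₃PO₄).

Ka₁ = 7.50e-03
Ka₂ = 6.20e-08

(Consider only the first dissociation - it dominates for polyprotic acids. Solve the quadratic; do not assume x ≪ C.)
pH = 1.52

x² + Ka₁·x − Ka₁·C = 0 with Ka₁ = 7.50e-03, C = 0.149.
x = (−Ka₁ + √(Ka₁² + 4·Ka₁·C))/2 = 2.9889e-02 M, so pH = 1.52.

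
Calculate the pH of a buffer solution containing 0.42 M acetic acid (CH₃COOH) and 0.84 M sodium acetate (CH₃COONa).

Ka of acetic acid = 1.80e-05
pH = 5.05

pKa = -log(1.80e-05) = 4.74. pH = pKa + log([A⁻]/[HA]) = 4.74 + log(0.84/0.42)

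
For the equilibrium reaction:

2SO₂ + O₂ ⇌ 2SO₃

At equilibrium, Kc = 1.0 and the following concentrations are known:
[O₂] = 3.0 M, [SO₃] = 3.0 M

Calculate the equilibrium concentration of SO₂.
[SO₂] = 1.7321 M

Kc = ([SO₃]^2) / ([SO₂]^2 × [O₂]) = 1.0
[SO₂]^2 = (product terms)/(Kc · other reactant terms) = 9 / (1.0 · 3) = 3
[SO₂] = (3)^(1/2) = 1.7321 M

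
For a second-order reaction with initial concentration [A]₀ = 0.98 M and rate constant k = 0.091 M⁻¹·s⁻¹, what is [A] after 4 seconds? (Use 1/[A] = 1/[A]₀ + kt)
0.7223 M

1/[A] = 1/[A]₀ + k·t = 1/0.98 + (0.091)·(4) = 1.0204 + 0.3640 = 1.3844
[A] = 1/1.3844 = 0.7223 M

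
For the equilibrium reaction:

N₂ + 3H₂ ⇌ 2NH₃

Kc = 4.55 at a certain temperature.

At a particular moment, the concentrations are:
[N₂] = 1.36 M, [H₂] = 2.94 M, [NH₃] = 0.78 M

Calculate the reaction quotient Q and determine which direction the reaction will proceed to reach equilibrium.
Q = 0.018, Q < K, reaction proceeds forward (toward products)

Q = ([NH₃]^2) / ([N₂] × [H₂]^3)
  = ((0.78)^2) / ((1.36)·(2.94)^3) = 0.6084/34.561 = 0.0176
Since Q = 0.0176 < Kc = 4.55, the reaction proceeds forward (toward products) to reach equilibrium.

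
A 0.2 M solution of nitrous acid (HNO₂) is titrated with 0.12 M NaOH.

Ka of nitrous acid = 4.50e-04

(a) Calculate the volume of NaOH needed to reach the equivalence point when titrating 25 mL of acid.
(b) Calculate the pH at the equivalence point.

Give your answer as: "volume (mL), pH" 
V = 41.7 mL, pH = 8.11

(a) At equivalence: moles acid = moles base.
moles acid = 0.2 × 0.025 = 0.005 mol; V_NaOH = 0.005/0.12 = 0.04167 L = 41.7 mL.
(b) At equivalence, all acid → conjugate base A⁻ at [A⁻] = 0.005/0.06667 = 0.075 M.
Kb = Kw/Ka = 1.0e-14/4.50e-04 = 2.222e-11; [OH⁻] = √(Kb·[A⁻]) = 1.291e-06; pOH = 5.89; pH = 14 − pOH = 8.11.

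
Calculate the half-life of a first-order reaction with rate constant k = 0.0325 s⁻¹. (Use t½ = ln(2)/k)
21.33 s

t½ = ln(2)/k = 0.6931/0.0325 = 21.33 s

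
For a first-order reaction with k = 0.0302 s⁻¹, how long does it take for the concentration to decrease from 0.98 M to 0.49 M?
22.95 s

From ln[A] = ln[A]₀ - k·t: t = ln([A]₀/[A])/k = ln(0.98/0.49)/0.0302 = ln(2.0000)/0.0302 = 0.6931/0.0302 = 22.95 s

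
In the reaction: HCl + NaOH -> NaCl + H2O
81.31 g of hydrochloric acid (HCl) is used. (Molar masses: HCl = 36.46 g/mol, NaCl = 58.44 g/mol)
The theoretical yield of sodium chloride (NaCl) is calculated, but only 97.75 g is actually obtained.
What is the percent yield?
Moles of HCl = 81.31 g ÷ 36.46 g/mol = 2.23012 mol
Mole ratio: 1 mol NaCl / 1 mol HCl
Moles of NaCl = 2.23012 × (1/1) = 2.23012 mol
Theoretical yield = 2.23012 mol × 58.44 g/mol = 130.33 g
Actual yield = 97.75 g
Percent yield = (97.75 / 130.33) × 100% = 75.0%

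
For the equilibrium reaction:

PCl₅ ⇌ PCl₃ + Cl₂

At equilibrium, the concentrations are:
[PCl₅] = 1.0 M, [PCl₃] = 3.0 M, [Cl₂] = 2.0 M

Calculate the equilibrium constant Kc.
K_c = 6.0000

Kc = ([PCl₃] × [Cl₂]) / ([PCl₅])
   = ((3.0)·(2.0)) / ((1.0))
   = 6 / 1 = 6.0000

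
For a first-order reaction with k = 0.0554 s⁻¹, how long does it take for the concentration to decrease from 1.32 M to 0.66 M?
12.51 s

From ln[A] = ln[A]₀ - k·t: t = ln([A]₀/[A])/k = ln(1.32/0.66)/0.0554 = ln(2.0000)/0.0554 = 0.6931/0.0554 = 12.51 s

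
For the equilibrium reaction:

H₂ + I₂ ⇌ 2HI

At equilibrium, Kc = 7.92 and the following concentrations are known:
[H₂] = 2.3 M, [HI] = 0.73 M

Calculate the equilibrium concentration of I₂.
[I₂] = 0.0293 M

Kc = ([HI]^2) / ([H₂] × [I₂]) = 7.92
[I₂]^1 = (product terms)/(Kc · other reactant terms) = 0.5329 / (7.92 · 2.3) = 0.029255
[I₂] = 0.0293 M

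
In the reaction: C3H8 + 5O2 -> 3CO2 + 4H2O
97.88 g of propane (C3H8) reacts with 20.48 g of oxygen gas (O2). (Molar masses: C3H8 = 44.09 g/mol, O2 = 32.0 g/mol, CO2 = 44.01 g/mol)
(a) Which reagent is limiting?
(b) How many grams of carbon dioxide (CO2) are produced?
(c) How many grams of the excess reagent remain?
(a) O2, (b) 16.9 g, (c) 92.24 g

Moles of C3H8 = 97.88 g ÷ 44.09 g/mol = 2.22 mol
Moles of O2 = 20.48 g ÷ 32.0 g/mol = 0.64 mol
Moles ÷ coefficient: C3H8: 2.22/1 = 2.22, O2: 0.64/5 = 0.128
(a) O2 has the smaller value, so O2 is the limiting reagent.
(b) Moles of CO2 = 0.64 mol O2 × (3/5) = 0.384 mol; mass = 0.384 mol × 44.01 g/mol = 16.9 g
(c) C3H8 consumed = 0.64 × (1/5) = 0.128 mol; remaining = 2.22 − 0.128 = 2.092 mol; mass = 2.092 mol × 44.09 g/mol = 92.24 g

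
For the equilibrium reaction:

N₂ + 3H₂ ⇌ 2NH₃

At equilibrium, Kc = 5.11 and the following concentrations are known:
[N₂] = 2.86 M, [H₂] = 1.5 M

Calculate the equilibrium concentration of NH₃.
[NH₃] = 7.0231 M

Kc = ([NH₃]^2) / ([N₂] × [H₂]^3) = 5.11
[NH₃]^2 = Kc · (reactant terms)/(other product terms) = 5.11 · 9.6525 / 1 = 49.324
[NH₃] = (49.324)^(1/2) = 7.0231 M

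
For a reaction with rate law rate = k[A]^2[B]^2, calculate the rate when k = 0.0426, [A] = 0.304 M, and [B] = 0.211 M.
0.0001753 M/s

rate = k·[A]^2·[B]^2 = 0.0426·(0.304)^2·(0.211)^2 = 0.0426·0.092416·0.044521 = 0.0001753 M/s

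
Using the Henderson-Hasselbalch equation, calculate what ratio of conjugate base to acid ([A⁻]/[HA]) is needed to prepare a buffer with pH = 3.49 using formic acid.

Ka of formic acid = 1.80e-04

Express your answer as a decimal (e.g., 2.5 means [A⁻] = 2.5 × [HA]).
[A⁻]/[HA] = 0.556

pKa = −log(1.80e-04) = 3.7447. pH = pKa + log([A⁻]/[HA]). 3.49 = 3.7447 + log(ratio). log(ratio) = 3.49 − 3.7447 = -0.2547. ratio = 10^(-0.2547) = 0.556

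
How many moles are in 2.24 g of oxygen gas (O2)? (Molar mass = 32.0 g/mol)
Moles = 2.24 g ÷ 32.0 g/mol = 0.07 mol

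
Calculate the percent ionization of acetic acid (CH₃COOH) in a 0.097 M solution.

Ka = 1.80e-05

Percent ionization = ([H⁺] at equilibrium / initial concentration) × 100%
Percent ionization = 1.35%

Let x = [H⁺]. Ka = x²/(C - x) ⇒ x² + (1.80e-05)x - (1.80e-05)(0.097) = 0. x = 1.3124e-03. Percent = (1.3124e-03/0.097) × 100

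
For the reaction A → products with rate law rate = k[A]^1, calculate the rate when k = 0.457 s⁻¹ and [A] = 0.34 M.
0.1554 M/s

rate = k·[A]^1 = 0.457·(0.34)^1 = 0.457·0.34 = 0.1554 M/s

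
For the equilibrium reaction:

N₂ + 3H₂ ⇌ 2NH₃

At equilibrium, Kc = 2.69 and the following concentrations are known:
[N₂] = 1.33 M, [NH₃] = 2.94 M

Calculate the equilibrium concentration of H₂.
[H₂] = 1.3418 M

Kc = ([NH₃]^2) / ([N₂] × [H₂]^3) = 2.69
[H₂]^3 = (product terms)/(Kc · other reactant terms) = 8.6436 / (2.69 · 1.33) = 2.416
[H₂] = (2.416)^(1/3) = 1.3418 M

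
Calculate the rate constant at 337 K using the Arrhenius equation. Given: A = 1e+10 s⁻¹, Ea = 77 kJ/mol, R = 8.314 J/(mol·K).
1.16e-02 s⁻¹

k = A·exp(-Ea/(R·T)) = 1e+10·exp(-77000/(8.314·337)) = 1e+10·exp(-27.4822) = 1e+10·1.1605e-12 = 1.16e-02 s⁻¹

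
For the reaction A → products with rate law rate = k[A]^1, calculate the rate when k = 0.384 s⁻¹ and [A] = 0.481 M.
0.1847 M/s

rate = k·[A]^1 = 0.384·(0.481)^1 = 0.384·0.481 = 0.1847 M/s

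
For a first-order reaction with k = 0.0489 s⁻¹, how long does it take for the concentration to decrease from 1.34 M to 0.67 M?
14.17 s

From ln[A] = ln[A]₀ - k·t: t = ln([A]₀/[A])/k = ln(1.34/0.67)/0.0489 = ln(2.0000)/0.0489 = 0.6931/0.0489 = 14.17 s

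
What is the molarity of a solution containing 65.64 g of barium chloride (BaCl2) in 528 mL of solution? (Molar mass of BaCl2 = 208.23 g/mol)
Moles of BaCl2 = 65.64 g ÷ 208.23 g/mol = 0.315228 mol
Volume = 528 mL = 0.528 L
Molarity = 0.315228 mol ÷ 0.528 L = 0.597 M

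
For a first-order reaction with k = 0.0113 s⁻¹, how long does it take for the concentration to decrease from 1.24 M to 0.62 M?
61.34 s

From ln[A] = ln[A]₀ - k·t: t = ln([A]₀/[A])/k = ln(1.24/0.62)/0.0113 = ln(2.0000)/0.0113 = 0.6931/0.0113 = 61.34 s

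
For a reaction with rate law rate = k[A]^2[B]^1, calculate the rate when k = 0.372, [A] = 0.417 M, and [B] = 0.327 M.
0.02115 M/s

rate = k·[A]^2·[B]^1 = 0.372·(0.417)^2·(0.327)^1 = 0.372·0.173889·0.327 = 0.02115 M/s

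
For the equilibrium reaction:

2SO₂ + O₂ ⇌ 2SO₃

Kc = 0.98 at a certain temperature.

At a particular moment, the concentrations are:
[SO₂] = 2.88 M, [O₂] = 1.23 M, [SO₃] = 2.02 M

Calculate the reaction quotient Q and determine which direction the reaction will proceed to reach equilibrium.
Q = 0.400, Q < K, reaction proceeds forward (toward products)

Q = ([SO₃]^2) / ([SO₂]^2 × [O₂])
  = ((2.02)^2) / ((2.88)^2·(1.23)) = 4.0804/10.202 = 0.4
Since Q = 0.4 < Kc = 0.98, the reaction proceeds forward (toward products) to reach equilibrium.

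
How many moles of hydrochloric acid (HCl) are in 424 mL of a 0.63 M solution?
Moles = Molarity × Volume (L)
Moles = 0.63 M × 0.424 L = 0.2671 mol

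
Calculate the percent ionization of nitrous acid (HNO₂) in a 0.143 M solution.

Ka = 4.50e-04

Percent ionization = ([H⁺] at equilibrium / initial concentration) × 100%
Percent ionization = 5.45%

Let x = [H⁺]. Ka = x²/(C - x) ⇒ x² + (4.50e-04)x - (4.50e-04)(0.143) = 0. x = 7.8000e-03. Percent = (7.8000e-03/0.143) × 100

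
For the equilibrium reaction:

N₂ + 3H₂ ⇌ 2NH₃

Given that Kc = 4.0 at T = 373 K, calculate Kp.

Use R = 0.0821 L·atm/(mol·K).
K_p = 0.0043

Δn = (moles gaseous products) − (moles gaseous reactants) = -2
T = 373 K; RT = 0.0821 × 373 = 30.6233
Kp = Kc·(RT)^Δn = 4.0 × (30.6233)^-2 = 4.0 × 0.00106634 = 0.0043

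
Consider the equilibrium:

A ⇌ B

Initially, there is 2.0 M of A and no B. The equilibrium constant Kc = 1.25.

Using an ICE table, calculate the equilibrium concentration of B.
[B] = 1.111 M

ICE: [A] = 2.0 − x, [B] = x.
Kc = x/(2.0 − x) = 1.25 ⇒ x = 1.25·2.0/(1 + 1.25) = 2.5/2.25 = 1.111.
[B] = x = 1.111 M.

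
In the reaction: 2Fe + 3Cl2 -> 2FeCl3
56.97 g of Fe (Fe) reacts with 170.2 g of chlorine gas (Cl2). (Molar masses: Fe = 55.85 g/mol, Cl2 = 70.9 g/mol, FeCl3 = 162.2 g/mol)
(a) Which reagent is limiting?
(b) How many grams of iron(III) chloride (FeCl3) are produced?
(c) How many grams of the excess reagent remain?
(a) Fe, (b) 165.5 g, (c) 61.72 g

Moles of Fe = 56.97 g ÷ 55.85 g/mol = 1.02005 mol
Moles of Cl2 = 170.2 g ÷ 70.9 g/mol = 2.40056 mol
Moles ÷ coefficient: Fe: 1.02005/2 = 0.51, Cl2: 2.40056/3 = 0.8002
(a) Fe has the smaller value, so Fe is the limiting reagent.
(b) Moles of FeCl3 = 1.02005 mol Fe × (2/2) = 1.02005 mol; mass = 1.02005 mol × 162.2 g/mol = 165.5 g
(c) Cl2 consumed = 1.02005 × (3/2) = 1.53008 mol; remaining = 2.40056 − 1.53008 = 0.870484 mol; mass = 0.870484 mol × 70.9 g/mol = 61.72 g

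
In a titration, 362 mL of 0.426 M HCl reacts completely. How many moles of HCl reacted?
Moles = Molarity × Volume (L)
Moles = 0.426 M × 0.362 L = 0.1542 mol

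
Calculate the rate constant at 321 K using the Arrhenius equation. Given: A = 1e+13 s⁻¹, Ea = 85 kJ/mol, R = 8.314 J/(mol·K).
1.47e-01 s⁻¹

k = A·exp(-Ea/(R·T)) = 1e+13·exp(-85000/(8.314·321)) = 1e+13·exp(-31.8496) = 1e+13·1.4720e-14 = 1.47e-01 s⁻¹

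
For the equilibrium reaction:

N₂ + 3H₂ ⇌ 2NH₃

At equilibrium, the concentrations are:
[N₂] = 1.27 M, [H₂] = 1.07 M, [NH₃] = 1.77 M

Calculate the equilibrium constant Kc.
K_c = 2.0137

Kc = ([NH₃]^2) / ([N₂] × [H₂]^3)
   = ((1.77)^2) / ((1.27)·(1.07)^3)
   = 3.1329 / 1.5558 = 2.0137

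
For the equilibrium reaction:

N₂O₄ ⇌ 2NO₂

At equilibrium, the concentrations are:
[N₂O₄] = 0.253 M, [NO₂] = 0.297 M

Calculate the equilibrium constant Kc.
K_c = 0.3487

Kc = ([NO₂]^2) / ([N₂O₄])
   = ((0.297)^2) / ((0.253))
   = 0.088209 / 0.253 = 0.3487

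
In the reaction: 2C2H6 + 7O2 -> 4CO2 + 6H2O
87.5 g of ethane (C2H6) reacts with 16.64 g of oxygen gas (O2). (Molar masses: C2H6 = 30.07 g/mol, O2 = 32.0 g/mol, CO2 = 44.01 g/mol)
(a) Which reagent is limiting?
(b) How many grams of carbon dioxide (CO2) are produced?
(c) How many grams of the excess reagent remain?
(a) O2, (b) 13.08 g, (c) 83.03 g

Moles of C2H6 = 87.5 g ÷ 30.07 g/mol = 2.90988 mol
Moles of O2 = 16.64 g ÷ 32.0 g/mol = 0.52 mol
Moles ÷ coefficient: C2H6: 2.90988/2 = 1.455, O2: 0.52/7 = 0.07429
(a) O2 has the smaller value, so O2 is the limiting reagent.
(b) Moles of CO2 = 0.52 mol O2 × (4/7) = 0.297143 mol; mass = 0.297143 mol × 44.01 g/mol = 13.08 g
(c) C2H6 consumed = 0.52 × (2/7) = 0.148571 mol; remaining = 2.90988 − 0.148571 = 2.76131 mol; mass = 2.76131 mol × 30.07 g/mol = 83.03 g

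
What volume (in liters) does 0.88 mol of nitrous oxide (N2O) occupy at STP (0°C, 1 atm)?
At STP, 1 mol of gas occupies 22.4 L
Volume = 0.88 mol × 22.4 L/mol = 19.71 L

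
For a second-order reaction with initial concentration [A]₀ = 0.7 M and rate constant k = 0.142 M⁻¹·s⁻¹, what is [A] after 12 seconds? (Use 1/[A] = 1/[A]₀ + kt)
0.3192 M

1/[A] = 1/[A]₀ + k·t = 1/0.7 + (0.142)·(12) = 1.4286 + 1.7040 = 3.1326
[A] = 1/3.1326 = 0.3192 M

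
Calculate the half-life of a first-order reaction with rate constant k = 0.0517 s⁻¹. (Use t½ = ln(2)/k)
13.41 s

t½ = ln(2)/k = 0.6931/0.0517 = 13.41 s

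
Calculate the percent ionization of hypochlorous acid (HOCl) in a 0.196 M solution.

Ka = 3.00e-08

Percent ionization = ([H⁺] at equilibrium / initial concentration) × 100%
Percent ionization = 0.0391%

Let x = [H⁺]. Ka = x²/(C - x) ⇒ x² + (3.00e-08)x - (3.00e-08)(0.196) = 0. x = 7.6666e-05. Percent = (7.6666e-05/0.196) × 100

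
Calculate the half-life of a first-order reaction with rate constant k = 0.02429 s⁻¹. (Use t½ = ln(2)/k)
28.54 s

t½ = ln(2)/k = 0.6931/0.02429 = 28.54 s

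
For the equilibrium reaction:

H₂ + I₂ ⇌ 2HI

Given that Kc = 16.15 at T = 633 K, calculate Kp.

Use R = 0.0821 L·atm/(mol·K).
K_p = 16.1500

Δn = (moles gaseous products) − (moles gaseous reactants) = 0
T = 633 K; RT = 0.0821 × 633 = 51.9693
Kp = Kc·(RT)^Δn = 16.15 × (51.9693)^0 = 16.15 × 1 = 16.1500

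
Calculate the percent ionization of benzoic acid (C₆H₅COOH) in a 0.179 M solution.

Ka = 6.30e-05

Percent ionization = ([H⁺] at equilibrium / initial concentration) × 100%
Percent ionization = 1.86%

Let x = [H⁺]. Ka = x²/(C - x) ⇒ x² + (6.30e-05)x - (6.30e-05)(0.179) = 0. x = 3.3268e-03. Percent = (3.3268e-03/0.179) × 100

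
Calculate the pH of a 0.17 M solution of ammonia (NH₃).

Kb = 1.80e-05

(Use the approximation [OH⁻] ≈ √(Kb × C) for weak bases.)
pH = 11.24

[OH⁻] = √(Kb × C) = √(1.80e-05 × 0.17) = 1.7493e-03. pOH = 2.76, pH = 14 - pOH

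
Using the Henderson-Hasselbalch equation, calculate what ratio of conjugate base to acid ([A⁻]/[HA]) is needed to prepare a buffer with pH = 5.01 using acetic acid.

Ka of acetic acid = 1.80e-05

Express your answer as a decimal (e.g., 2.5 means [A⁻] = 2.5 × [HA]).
[A⁻]/[HA] = 1.842

pKa = −log(1.80e-05) = 4.7447. pH = pKa + log([A⁻]/[HA]). 5.01 = 4.7447 + log(ratio). log(ratio) = 5.01 − 4.7447 = 0.2653. ratio = 10^(0.2653) = 1.842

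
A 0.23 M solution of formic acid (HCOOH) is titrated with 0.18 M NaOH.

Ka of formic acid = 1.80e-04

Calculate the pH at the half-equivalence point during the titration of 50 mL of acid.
pH = pKa = 3.74

At the half-equivalence point, [HA] = [A⁻], so by Henderson–Hasselbalch pH = pKa + log(1) = pKa.
pKa = −log(1.80e-04) = 3.74.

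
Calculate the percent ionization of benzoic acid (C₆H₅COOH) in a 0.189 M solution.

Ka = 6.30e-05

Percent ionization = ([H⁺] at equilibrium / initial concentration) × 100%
Percent ionization = 1.81%

Let x = [H⁺]. Ka = x²/(C - x) ⇒ x² + (6.30e-05)x - (6.30e-05)(0.189) = 0. x = 3.4193e-03. Percent = (3.4193e-03/0.189) × 100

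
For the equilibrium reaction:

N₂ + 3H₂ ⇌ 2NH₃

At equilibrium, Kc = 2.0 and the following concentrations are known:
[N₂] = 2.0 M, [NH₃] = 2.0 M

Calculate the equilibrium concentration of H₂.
[H₂] = 1.0000 M

Kc = ([NH₃]^2) / ([N₂] × [H₂]^3) = 2.0
[H₂]^3 = (product terms)/(Kc · other reactant terms) = 4 / (2.0 · 2) = 1
[H₂] = (1)^(1/3) = 1.0000 M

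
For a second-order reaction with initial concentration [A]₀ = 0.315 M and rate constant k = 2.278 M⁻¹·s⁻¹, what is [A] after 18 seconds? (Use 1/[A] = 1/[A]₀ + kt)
0.0226 M

1/[A] = 1/[A]₀ + k·t = 1/0.315 + (2.278)·(18) = 3.1746 + 41.0040 = 44.1786
[A] = 1/44.1786 = 0.0226 M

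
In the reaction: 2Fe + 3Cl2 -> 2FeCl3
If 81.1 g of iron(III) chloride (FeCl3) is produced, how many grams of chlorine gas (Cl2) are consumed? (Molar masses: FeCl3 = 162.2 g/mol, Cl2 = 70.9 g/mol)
Moles of FeCl3 = 81.1 g ÷ 162.2 g/mol = 0.5 mol
Mole ratio: 3 mol Cl2 / 2 mol FeCl3
Moles of Cl2 = 0.5 × (3/2) = 0.75 mol
Mass of Cl2 = 0.75 mol × 70.9 g/mol = 53.18 g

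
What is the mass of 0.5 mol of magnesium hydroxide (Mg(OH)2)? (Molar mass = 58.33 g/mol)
Mass = 0.5 mol × 58.33 g/mol = 29.16 g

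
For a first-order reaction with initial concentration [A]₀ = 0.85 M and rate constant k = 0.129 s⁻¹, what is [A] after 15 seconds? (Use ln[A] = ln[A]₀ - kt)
0.1228 M

ln[A] = ln[A]₀ - k·t = ln(0.85) - (0.129)·(15) = -0.1625 - 1.9350 = -2.0975
[A] = e^(-2.0975) = 0.1228 M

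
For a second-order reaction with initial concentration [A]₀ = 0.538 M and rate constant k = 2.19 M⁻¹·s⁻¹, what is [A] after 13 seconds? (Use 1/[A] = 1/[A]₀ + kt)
0.0330 M

1/[A] = 1/[A]₀ + k·t = 1/0.538 + (2.19)·(13) = 1.8587 + 28.4700 = 30.3287
[A] = 1/30.3287 = 0.0330 M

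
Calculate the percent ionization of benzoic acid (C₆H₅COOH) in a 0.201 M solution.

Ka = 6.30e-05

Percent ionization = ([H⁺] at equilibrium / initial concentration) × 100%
Percent ionization = 1.75%

Let x = [H⁺]. Ka = x²/(C - x) ⇒ x² + (6.30e-05)x - (6.30e-05)(0.201) = 0. x = 3.5272e-03. Percent = (3.5272e-03/0.201) × 100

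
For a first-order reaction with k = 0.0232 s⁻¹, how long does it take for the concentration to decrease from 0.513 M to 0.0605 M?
92.14 s

From ln[A] = ln[A]₀ - k·t: t = ln([A]₀/[A])/k = ln(0.513/0.0605)/0.0232 = ln(8.4793)/0.0232 = 2.1376/0.0232 = 92.14 s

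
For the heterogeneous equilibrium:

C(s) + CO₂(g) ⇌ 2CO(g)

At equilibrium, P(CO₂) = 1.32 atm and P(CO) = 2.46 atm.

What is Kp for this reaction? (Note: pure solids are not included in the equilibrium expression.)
K_p = 4.585

Solid C is excluded.
Kp = P(CO)²/P(CO₂) = (2.46)²/1.32 = 6.052/1.32 = 4.585.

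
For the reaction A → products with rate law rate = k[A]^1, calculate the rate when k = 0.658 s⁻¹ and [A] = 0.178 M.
0.1171 M/s

rate = k·[A]^1 = 0.658·(0.178)^1 = 0.658·0.178 = 0.1171 M/s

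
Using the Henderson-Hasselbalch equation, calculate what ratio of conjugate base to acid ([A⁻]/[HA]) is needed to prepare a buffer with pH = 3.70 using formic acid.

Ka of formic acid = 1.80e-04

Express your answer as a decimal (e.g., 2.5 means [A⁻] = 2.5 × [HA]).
[A⁻]/[HA] = 0.902

pKa = −log(1.80e-04) = 3.7447. pH = pKa + log([A⁻]/[HA]). 3.70 = 3.7447 + log(ratio). log(ratio) = 3.70 − 3.7447 = -0.0447. ratio = 10^(-0.0447) = 0.902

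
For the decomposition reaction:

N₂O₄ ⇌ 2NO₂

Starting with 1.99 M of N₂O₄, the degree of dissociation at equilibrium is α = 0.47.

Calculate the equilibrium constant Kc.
K_c = 3.3177

x = α·[A]₀ = 0.47 × 1.99 = 0.9353 M dissociated.
At eq: [N₂O₄] = 1.99 − 0.9353 = 1.055 M; [NO₂] = 2x = 1.871 M.
Kc = [NO₂]²/[N₂O₄] = (1.871)²/1.055 = 3.318.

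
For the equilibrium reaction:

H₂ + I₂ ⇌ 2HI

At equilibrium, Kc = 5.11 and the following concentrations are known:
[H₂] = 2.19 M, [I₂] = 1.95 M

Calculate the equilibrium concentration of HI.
[HI] = 4.6714 M

Kc = ([HI]^2) / ([H₂] × [I₂]) = 5.11
[HI]^2 = Kc · (reactant terms)/(other product terms) = 5.11 · 4.2705 / 1 = 21.822
[HI] = (21.822)^(1/2) = 4.6714 M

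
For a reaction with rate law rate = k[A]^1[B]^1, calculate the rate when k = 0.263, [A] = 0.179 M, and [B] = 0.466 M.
0.02194 M/s

rate = k·[A]^1·[B]^1 = 0.263·(0.179)^1·(0.466)^1 = 0.263·0.179·0.466 = 0.02194 M/s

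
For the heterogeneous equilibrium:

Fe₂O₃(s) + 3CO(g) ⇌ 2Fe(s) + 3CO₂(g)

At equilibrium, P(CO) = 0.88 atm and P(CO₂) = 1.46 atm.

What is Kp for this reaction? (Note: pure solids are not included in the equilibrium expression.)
K_p = 4.567

Solids (Fe₂O₃, Fe) are excluded.
Kp = P(CO₂)³/P(CO)³ = (1.46)³/(0.88)³ = 3.112/0.6815 = 4.567.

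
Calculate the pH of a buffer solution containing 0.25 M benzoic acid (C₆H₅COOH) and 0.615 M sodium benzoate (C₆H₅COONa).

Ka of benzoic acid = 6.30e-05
pH = 4.59

pKa = -log(6.30e-05) = 4.20. pH = pKa + log([A⁻]/[HA]) = 4.20 + log(0.615/0.25)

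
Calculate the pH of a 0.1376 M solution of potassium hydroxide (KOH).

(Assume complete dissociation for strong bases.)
pH = 13.14

[OH⁻] = 0.1376 M for strong base. pOH = -log[OH⁻] = 0.86, pH = 14 - pOH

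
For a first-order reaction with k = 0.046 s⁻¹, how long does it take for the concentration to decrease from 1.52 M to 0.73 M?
15.94 s

From ln[A] = ln[A]₀ - k·t: t = ln([A]₀/[A])/k = ln(1.52/0.73)/0.046 = ln(2.0822)/0.046 = 0.7334/0.046 = 15.94 s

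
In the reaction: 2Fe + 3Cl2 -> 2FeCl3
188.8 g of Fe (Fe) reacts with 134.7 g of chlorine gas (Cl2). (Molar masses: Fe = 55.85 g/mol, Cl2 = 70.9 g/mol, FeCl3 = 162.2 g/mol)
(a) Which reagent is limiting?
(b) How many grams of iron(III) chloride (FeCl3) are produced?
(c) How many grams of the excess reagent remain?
(a) Cl2, (b) 205.4 g, (c) 118.1 g

Moles of Fe = 188.8 g ÷ 55.85 g/mol = 3.38048 mol
Moles of Cl2 = 134.7 g ÷ 70.9 g/mol = 1.89986 mol
Moles ÷ coefficient: Fe: 3.38048/2 = 1.69, Cl2: 1.89986/3 = 0.6333
(a) Cl2 has the smaller value, so Cl2 is the limiting reagent.
(b) Moles of FeCl3 = 1.89986 mol Cl2 × (2/3) = 1.26657 mol; mass = 1.26657 mol × 162.2 g/mol = 205.4 g
(c) Fe consumed = 1.89986 × (2/3) = 1.26657 mol; remaining = 3.38048 − 1.26657 = 2.11391 mol; mass = 2.11391 mol × 55.85 g/mol = 118.1 g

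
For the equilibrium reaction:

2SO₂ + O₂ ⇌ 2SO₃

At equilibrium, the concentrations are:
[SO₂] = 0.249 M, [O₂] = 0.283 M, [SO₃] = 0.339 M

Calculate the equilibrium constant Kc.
K_c = 6.5496

Kc = ([SO₃]^2) / ([SO₂]^2 × [O₂])
   = ((0.339)^2) / ((0.249)^2·(0.283))
   = 0.11492 / 0.017546 = 6.5496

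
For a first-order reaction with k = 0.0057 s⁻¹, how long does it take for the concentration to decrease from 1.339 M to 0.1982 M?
335.16 s

From ln[A] = ln[A]₀ - k·t: t = ln([A]₀/[A])/k = ln(1.339/0.1982)/0.0057 = ln(6.7558)/0.0057 = 1.9104/0.0057 = 335.16 s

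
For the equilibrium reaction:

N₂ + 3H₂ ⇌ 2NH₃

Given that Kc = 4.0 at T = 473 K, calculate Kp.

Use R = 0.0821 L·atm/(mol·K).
K_p = 0.0027

Δn = (moles gaseous products) − (moles gaseous reactants) = -2
T = 473 K; RT = 0.0821 × 473 = 38.8333
Kp = Kc·(RT)^Δn = 4.0 × (38.8333)^-2 = 4.0 × 0.000663119 = 0.0027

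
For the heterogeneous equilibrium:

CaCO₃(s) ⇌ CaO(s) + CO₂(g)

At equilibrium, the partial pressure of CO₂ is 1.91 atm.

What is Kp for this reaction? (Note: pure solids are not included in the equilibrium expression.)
K_p = 1.91

Solids (CaCO₃, CaO) have activity 1 and are excluded.
Kp = P(CO₂) = 1.91.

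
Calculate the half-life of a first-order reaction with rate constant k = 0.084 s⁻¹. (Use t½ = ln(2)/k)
8.25 s

t½ = ln(2)/k = 0.6931/0.084 = 8.25 s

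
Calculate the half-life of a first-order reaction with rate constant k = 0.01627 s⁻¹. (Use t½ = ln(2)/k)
42.60 s

t½ = ln(2)/k = 0.6931/0.01627 = 42.60 s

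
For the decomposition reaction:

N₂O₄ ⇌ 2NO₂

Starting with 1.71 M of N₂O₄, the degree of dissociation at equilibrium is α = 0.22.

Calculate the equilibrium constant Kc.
K_c = 0.4244

x = α·[A]₀ = 0.22 × 1.71 = 0.3762 M dissociated.
At eq: [N₂O₄] = 1.71 − 0.3762 = 1.334 M; [NO₂] = 2x = 0.7524 M.
Kc = [NO₂]²/[N₂O₄] = (0.7524)²/1.334 = 0.4244.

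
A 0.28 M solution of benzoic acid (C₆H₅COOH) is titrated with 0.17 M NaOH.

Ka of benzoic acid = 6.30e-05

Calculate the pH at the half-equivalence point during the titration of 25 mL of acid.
pH = pKa = 4.20

At the half-equivalence point, [HA] = [A⁻], so by Henderson–Hasselbalch pH = pKa + log(1) = pKa.
pKa = −log(6.30e-05) = 4.20.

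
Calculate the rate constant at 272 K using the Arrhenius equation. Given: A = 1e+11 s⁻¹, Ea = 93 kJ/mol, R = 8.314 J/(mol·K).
1.38e-07 s⁻¹

k = A·exp(-Ea/(R·T)) = 1e+11·exp(-93000/(8.314·272)) = 1e+11·exp(-41.1248) = 1e+11·1.3795e-18 = 1.38e-07 s⁻¹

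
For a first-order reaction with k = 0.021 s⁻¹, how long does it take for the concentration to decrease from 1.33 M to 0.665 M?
33.01 s

From ln[A] = ln[A]₀ - k·t: t = ln([A]₀/[A])/k = ln(1.33/0.665)/0.021 = ln(2.0000)/0.021 = 0.6931/0.021 = 33.01 s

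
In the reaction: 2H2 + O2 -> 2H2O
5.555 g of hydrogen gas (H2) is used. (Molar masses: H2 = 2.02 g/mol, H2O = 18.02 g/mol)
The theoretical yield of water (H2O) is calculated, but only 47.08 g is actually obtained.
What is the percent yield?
Moles of H2 = 5.555 g ÷ 2.02 g/mol = 2.75 mol
Mole ratio: 2 mol H2O / 2 mol H2
Moles of H2O = 2.75 × (2/2) = 2.75 mol
Theoretical yield = 2.75 mol × 18.02 g/mol = 49.555 g
Actual yield = 47.08 g
Percent yield = (47.08 / 49.555) × 100% = 95.0%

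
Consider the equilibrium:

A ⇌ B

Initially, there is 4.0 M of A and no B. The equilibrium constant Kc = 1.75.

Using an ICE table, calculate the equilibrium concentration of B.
[B] = 2.545 M

ICE: [A] = 4.0 − x, [B] = x.
Kc = x/(4.0 − x) = 1.75 ⇒ x = 1.75·4.0/(1 + 1.75) = 7/2.75 = 2.545.
[B] = x = 2.545 M.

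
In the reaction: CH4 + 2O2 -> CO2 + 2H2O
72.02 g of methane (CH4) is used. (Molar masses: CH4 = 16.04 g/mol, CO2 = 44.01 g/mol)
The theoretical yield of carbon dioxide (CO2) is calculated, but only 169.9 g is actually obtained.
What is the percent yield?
Moles of CH4 = 72.02 g ÷ 16.04 g/mol = 4.49002 mol
Mole ratio: 1 mol CO2 / 1 mol CH4
Moles of CO2 = 4.49002 × (1/1) = 4.49002 mol
Theoretical yield = 4.49002 mol × 44.01 g/mol = 197.61 g
Actual yield = 169.9 g
Percent yield = (169.9 / 197.61) × 100% = 86.0%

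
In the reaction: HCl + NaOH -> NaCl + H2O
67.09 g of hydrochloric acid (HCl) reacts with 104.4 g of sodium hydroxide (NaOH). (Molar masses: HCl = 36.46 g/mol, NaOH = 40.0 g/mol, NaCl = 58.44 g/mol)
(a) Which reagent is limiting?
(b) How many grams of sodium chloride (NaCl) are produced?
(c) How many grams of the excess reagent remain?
(a) HCl, (b) 107.5 g, (c) 30.8 g

Moles of HCl = 67.09 g ÷ 36.46 g/mol = 1.8401 mol
Moles of NaOH = 104.4 g ÷ 40.0 g/mol = 2.61 mol
Moles ÷ coefficient: HCl: 1.8401/1 = 1.84, NaOH: 2.61/1 = 2.61
(a) HCl has the smaller value, so HCl is the limiting reagent.
(b) Moles of NaCl = 1.8401 mol HCl × (1/1) = 1.8401 mol; mass = 1.8401 mol × 58.44 g/mol = 107.5 g
(c) NaOH consumed = 1.8401 × (1/1) = 1.8401 mol; remaining = 2.61 − 1.8401 = 0.769901 mol; mass = 0.769901 mol × 40.0 g/mol = 30.8 g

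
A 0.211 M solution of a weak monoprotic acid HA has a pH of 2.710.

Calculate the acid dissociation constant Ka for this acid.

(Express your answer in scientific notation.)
K_a = 1.82e-05

[H⁺] = 10^(−pH) = 10^(−2.710) = 1.950e-03 M. For HA ⇌ H⁺ + A⁻, Ka = x²/(C − x) = (1.950e-03)²/(0.211 − 1.950e-03) = 1.82e-05.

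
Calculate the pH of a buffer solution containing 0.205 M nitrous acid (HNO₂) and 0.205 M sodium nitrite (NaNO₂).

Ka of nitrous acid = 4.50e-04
pH = 3.35

pKa = -log(4.50e-04) = 3.35. pH = pKa + log([A⁻]/[HA]) = 3.35 + log(0.205/0.205)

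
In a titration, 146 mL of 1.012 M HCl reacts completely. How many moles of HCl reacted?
Moles = Molarity × Volume (L)
Moles = 1.012 M × 0.146 L = 0.1478 mol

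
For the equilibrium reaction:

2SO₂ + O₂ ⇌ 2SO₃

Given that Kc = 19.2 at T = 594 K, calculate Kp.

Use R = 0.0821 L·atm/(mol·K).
K_p = 0.3937

Δn = (moles gaseous products) − (moles gaseous reactants) = -1
T = 594 K; RT = 0.0821 × 594 = 48.7674
Kp = Kc·(RT)^Δn = 19.2 × (48.7674)^-1 = 19.2 × 0.0205055 = 0.3937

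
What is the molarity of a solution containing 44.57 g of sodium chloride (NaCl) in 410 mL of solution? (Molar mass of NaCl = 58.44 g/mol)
Moles of NaCl = 44.57 g ÷ 58.44 g/mol = 0.762663 mol
Volume = 410 mL = 0.41 L
Molarity = 0.762663 mol ÷ 0.41 L = 1.86 M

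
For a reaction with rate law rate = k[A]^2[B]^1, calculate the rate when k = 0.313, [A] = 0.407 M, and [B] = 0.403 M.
0.02089 M/s

rate = k·[A]^2·[B]^1 = 0.313·(0.407)^2·(0.403)^1 = 0.313·0.165649·0.403 = 0.02089 M/s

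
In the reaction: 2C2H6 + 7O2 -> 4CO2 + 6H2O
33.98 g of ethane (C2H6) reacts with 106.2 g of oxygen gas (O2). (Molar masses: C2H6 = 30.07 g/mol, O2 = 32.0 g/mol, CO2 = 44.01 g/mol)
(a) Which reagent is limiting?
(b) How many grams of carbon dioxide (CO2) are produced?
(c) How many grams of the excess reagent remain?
(a) O2, (b) 83.46 g, (c) 5.467 g

Moles of C2H6 = 33.98 g ÷ 30.07 g/mol = 1.13003 mol
Moles of O2 = 106.2 g ÷ 32.0 g/mol = 3.31875 mol
Moles ÷ coefficient: C2H6: 1.13003/2 = 0.565, O2: 3.31875/7 = 0.4741
(a) O2 has the smaller value, so O2 is the limiting reagent.
(b) Moles of CO2 = 3.31875 mol O2 × (4/7) = 1.89643 mol; mass = 1.89643 mol × 44.01 g/mol = 83.46 g
(c) C2H6 consumed = 3.31875 × (2/7) = 0.948214 mol; remaining = 1.13003 − 0.948214 = 0.181816 mol; mass = 0.181816 mol × 30.07 g/mol = 5.467 g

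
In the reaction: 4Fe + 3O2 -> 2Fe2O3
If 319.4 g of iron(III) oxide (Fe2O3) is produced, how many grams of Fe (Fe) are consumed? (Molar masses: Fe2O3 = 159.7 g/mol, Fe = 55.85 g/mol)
Moles of Fe2O3 = 319.4 g ÷ 159.7 g/mol = 2 mol
Mole ratio: 4 mol Fe / 2 mol Fe2O3
Moles of Fe = 2 × (4/2) = 4 mol
Mass of Fe = 4 mol × 55.85 g/mol = 223.4 g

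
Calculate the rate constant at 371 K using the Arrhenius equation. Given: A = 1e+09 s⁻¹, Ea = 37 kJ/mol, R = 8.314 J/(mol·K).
6.17e+03 s⁻¹

k = A·exp(-Ea/(R·T)) = 1e+09·exp(-37000/(8.314·371)) = 1e+09·exp(-11.9955) = 1e+09·6.1720e-06 = 6.17e+03 s⁻¹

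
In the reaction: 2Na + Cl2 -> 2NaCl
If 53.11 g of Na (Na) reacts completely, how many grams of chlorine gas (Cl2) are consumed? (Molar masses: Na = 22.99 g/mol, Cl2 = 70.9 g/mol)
Moles of Na = 53.11 g ÷ 22.99 g/mol = 2.31013 mol
Mole ratio: 1 mol Cl2 / 2 mol Na
Moles of Cl2 = 2.31013 × (1/2) = 1.15507 mol
Mass of Cl2 = 1.15507 mol × 70.9 g/mol = 81.89 g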